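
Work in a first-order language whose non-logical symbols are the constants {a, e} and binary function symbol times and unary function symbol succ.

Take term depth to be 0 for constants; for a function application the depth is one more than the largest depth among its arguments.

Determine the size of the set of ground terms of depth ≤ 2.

Let N_k = |{terms of depth ≤ k}|. Then N_0 = 2 and N_k = 2 + N_{k-1}^2 + N_{k-1} for k ≥ 1 (one summand per function symbol, arity giving the exponent).
N_0 = 2
N_1 = 2 + 2^2 + 2 = 8
N_2 = 2 + 8^2 + 8 = 74

74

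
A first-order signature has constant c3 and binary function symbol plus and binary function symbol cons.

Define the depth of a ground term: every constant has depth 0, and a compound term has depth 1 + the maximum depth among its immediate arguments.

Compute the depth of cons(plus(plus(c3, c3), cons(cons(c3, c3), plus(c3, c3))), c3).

4

depth(plus(c3, c3)) = 1 + max(0, 0) = 1
depth(cons(c3, c3)) = 1 + max(0, 0) = 1
depth(cons(cons(c3, c3), plus(c3, c3))) = 1 + max(1, 1) = 2
depth(plus(plus(c3, c3), cons(cons(c3, c3), plus(c3, c3)))) = 1 + max(1, 2) = 3
depth(cons(plus(plus(c3, c3), cons(cons(c3, c3), plus(c3, c3))), c3)) = 1 + max(3, 0) = 4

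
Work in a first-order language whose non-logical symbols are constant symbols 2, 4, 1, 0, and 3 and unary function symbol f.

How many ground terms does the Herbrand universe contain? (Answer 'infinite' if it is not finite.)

infinite

The signature has at least one function symbol (f, arity 1) and at least one constant (2).
Iterating f gives infinitely many distinct ground terms: 2, f(2), f(f(2)), ...
So the Herbrand universe is infinite.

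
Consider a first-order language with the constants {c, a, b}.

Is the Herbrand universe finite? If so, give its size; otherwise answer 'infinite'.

There are no function symbols, so every ground term is one of the 3 constants.
The Herbrand universe is {c, a, b}, which is finite with 3 elements.

3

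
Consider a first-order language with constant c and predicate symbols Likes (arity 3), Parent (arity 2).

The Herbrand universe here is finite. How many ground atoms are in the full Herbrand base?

With no function symbols, the Herbrand universe is just the 1 constant.
Ground atoms per predicate: Likes: 1^3 = 1, Parent: 1^2 = 1.
Herbrand base size = 1 + 1 = 2.

2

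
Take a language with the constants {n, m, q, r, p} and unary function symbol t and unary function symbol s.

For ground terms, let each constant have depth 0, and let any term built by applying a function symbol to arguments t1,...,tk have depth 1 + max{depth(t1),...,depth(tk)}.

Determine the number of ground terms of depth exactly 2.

Let N_k = |{terms of depth ≤ k}|. Then N_0 = 5 and N_k = 5 + N_{k-1} + N_{k-1} for k ≥ 1 (one summand per function symbol, arity giving the exponent).
N_0 = 5
N_1 = 5 + 5 + 5 = 15
N_2 = 5 + 15 + 15 = 35
Terms of depth exactly 2: N_2 − N_1 = 35 − 15 = 20.

20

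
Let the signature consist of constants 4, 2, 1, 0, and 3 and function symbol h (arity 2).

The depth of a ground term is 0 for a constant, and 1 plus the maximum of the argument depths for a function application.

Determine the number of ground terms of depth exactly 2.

875

Let N_k = |{terms of depth ≤ k}|. Then N_0 = 5 and N_k = 5 + N_{k-1}^2 for k ≥ 1 (one summand per function symbol, arity giving the exponent).
N_0 = 5
N_1 = 5 + 5^2 = 30
N_2 = 5 + 30^2 = 905
Terms of depth exactly 2: N_2 − N_1 = 905 − 30 = 875.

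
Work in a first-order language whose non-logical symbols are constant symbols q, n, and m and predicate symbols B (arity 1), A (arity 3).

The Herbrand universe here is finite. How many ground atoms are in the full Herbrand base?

30

With no function symbols, the Herbrand universe is just the 3 constants.
Ground atoms per predicate: B: 3, A: 3^3 = 27.
Herbrand base size = 3 + 27 = 30.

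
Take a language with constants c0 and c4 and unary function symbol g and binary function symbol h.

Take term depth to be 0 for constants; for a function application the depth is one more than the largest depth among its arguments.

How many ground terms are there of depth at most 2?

Let N_k = |{terms of depth ≤ k}|. Then N_0 = 2 and N_k = 2 + N_{k-1} + N_{k-1}^2 for k ≥ 1 (one summand per function symbol, arity giving the exponent).
N_0 = 2
N_1 = 2 + 2 + 2^2 = 8
N_2 = 2 + 8 + 8^2 = 74

74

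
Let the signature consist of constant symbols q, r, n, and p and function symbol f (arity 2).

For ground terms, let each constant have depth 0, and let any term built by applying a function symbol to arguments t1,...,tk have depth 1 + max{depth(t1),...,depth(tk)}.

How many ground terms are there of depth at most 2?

Let N_k count ground terms of depth at most k. Each non-constant term of depth ≤ k is some function symbol applied to depth-≤(k−1) arguments, giving N_k = 4 + N_{k-1}^2.
N_0 = 4
N_1 = 4 + 4^2 = 20
N_2 = 4 + 20^2 = 404

404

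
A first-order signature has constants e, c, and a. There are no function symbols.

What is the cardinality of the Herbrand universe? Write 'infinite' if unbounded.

3

There are no function symbols, so every ground term is one of the 3 constants.
The Herbrand universe is {e, c, a}, which is finite with 3 elements.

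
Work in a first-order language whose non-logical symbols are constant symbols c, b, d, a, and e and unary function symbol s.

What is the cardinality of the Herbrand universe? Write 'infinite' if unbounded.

infinite

The signature has at least one function symbol (s, arity 1) and at least one constant (c).
Iterating s gives infinitely many distinct ground terms: c, s(c), s(s(c)), ...
So the Herbrand universe is infinite.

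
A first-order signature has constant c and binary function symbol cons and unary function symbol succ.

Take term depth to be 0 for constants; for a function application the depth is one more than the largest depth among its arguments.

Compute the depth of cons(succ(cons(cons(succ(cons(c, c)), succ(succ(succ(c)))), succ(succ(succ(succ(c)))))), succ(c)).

7

depth(cons(c, c)) = 1 + max(0, 0) = 1
depth(succ(cons(c, c))) = 1 + depth(cons(c, c)) = 1 + 1 = 2
depth(succ(c)) = 1 + depth(c) = 1 + 0 = 1
depth(succ(succ(c))) = 1 + depth(succ(c)) = 1 + 1 = 2
depth(succ(succ(succ(c)))) = 1 + depth(succ(succ(c))) = 1 + 2 = 3
depth(cons(succ(cons(c, c)), succ(succ(succ(c))))) = 1 + max(2, 3) = 4
depth(succ(succ(succ(succ(c))))) = 1 + depth(succ(succ(succ(c)))) = 1 + 3 = 4
depth(cons(cons(succ(cons(c, c)), succ(succ(succ(c)))), succ(succ(succ(succ(c)))))) = 1 + max(4, 4) = 5
depth(succ(cons(cons(succ(cons(c, c)), succ(succ(succ(c)))), succ(succ(succ(succ(c))))))) = 1 + depth(cons(cons(succ(cons(c, c)), succ(succ(succ(c)))), succ(succ(succ(succ(c)))))) = 1 + 5 = 6
depth(cons(succ(cons(cons(succ(cons(c, c)), succ(succ(succ(c)))), succ(succ(succ(succ(c)))))), succ(c))) = 1 + max(6, 1) = 7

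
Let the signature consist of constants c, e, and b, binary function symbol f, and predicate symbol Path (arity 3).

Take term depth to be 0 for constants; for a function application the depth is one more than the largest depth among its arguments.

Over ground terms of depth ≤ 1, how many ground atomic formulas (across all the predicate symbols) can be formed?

1728

First count ground terms of depth ≤ 1.
Let N_k = |{terms of depth ≤ k}|. Then N_0 = 3 and N_k = 3 + N_{k-1}^2 for k ≥ 1 (one summand per function symbol, arity giving the exponent).
N_0 = 3
N_1 = 3 + 3^2 = 12
So |H| = 12.
Ground atoms are formed by filling each argument slot of a predicate with a term from H, so an r-ary predicate gives |H|^r atoms:
  Path: 12^3 = 1728
Total ground atoms: 1728.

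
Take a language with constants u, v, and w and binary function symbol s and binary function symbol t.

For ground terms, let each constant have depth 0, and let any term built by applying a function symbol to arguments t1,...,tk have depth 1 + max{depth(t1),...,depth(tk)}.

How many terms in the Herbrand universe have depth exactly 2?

If N_k denotes the number of depth-≤k ground terms, the 3 constants give N_0 = 3, and each function symbol of arity r contributes N_{k-1}^r new terms at level k: N_k = 3 + N_{k-1}^2 + N_{k-1}^2.
N_0 = 3
N_1 = 3 + 3^2 + 3^2 = 21
N_2 = 3 + 21^2 + 21^2 = 885
Terms of depth exactly 2: N_2 − N_1 = 885 − 21 = 864.

864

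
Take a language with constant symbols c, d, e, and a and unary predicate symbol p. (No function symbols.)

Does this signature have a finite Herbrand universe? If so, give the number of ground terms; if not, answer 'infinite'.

There are no function symbols, so every ground term is one of the 4 constants.
The Herbrand universe is {c, d, e, a}, which is finite with 4 elements.

4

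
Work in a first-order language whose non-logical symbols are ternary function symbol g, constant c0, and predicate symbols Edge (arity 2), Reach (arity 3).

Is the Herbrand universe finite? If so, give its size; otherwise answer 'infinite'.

infinite

The signature has at least one function symbol (g, arity 3) and at least one constant (c0).
Iterating g gives infinitely many distinct ground terms: c0, g(c0, c0, c0), g(g(c0, c0, c0), g(c0, c0, c0), g(c0, c0, c0)), ...
So the Herbrand universe is infinite.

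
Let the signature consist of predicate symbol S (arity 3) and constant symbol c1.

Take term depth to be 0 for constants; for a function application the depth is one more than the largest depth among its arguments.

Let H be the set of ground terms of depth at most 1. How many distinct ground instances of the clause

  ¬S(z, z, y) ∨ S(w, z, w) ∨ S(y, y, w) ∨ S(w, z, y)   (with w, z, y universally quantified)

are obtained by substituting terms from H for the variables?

Ground terms of depth ≤ 1:
  With no function symbols every ground term is a constant, so there is exactly 1 ground term at every depth bound.
  N_0 = 1
  N_1 = 1
  Explicitly: c1.
So there is exactly 1 ground term available for substitution.
The clause has 3 distinct variables (w, z, y), each appearing in the body. In the free term algebra distinct substitutions yield syntactically distinct ground instances.
Number of ground instances = 1^3 = 1.

1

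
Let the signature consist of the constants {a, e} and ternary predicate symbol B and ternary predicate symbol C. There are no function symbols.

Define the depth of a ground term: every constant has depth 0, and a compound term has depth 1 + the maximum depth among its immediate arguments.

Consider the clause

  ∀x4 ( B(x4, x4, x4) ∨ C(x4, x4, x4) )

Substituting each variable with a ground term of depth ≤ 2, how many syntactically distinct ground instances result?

Ground terms of depth ≤ 2:
  With no function symbols every ground term is a constant, so there are exactly 2 ground terms at every depth bound.
  N_0 = 2
  N_1 = 2
  N_2 = 2
So there are 2 ground terms available for substitution.
The variable x4 ranges independently over the available ground terms, and distinct assignments produce distinct instances.
Number of ground instances = 2.

2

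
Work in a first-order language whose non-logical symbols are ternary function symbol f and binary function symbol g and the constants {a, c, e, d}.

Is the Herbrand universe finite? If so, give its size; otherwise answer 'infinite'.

The signature has at least one function symbol (f, arity 3) and at least one constant (a).
Iterating f gives infinitely many distinct ground terms: a, f(a, a, a), f(f(a, a, a), f(a, a, a), f(a, a, a)), ...
So the Herbrand universe is infinite.

infinite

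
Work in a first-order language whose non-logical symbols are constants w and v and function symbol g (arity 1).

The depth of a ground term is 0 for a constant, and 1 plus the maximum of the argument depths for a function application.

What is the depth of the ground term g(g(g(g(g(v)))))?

5

depth(g(v)) = 1 + depth(v) = 1 + 0 = 1
depth(g(g(v))) = 1 + depth(g(v)) = 1 + 1 = 2
depth(g(g(g(v)))) = 1 + depth(g(g(v))) = 1 + 2 = 3
depth(g(g(g(g(v))))) = 1 + depth(g(g(g(v)))) = 1 + 3 = 4
depth(g(g(g(g(g(v)))))) = 1 + depth(g(g(g(g(v))))) = 1 + 4 = 5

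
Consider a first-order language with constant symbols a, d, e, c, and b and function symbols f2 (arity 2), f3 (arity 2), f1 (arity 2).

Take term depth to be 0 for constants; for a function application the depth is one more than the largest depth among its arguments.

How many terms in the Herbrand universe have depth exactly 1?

Write N_k for the number of ground terms of depth ≤ k. A term of depth ≤ k is either a constant or a function symbol applied to arguments of depth ≤ k−1, so N_k = 5 + N_{k-1}^2 + N_{k-1}^2 + N_{k-1}^2.
N_0 = 5
N_1 = 5 + 5^2 + 5^2 + 5^2 = 80
Terms of depth exactly 1: N_1 − N_0 = 80 − 5 = 75.

75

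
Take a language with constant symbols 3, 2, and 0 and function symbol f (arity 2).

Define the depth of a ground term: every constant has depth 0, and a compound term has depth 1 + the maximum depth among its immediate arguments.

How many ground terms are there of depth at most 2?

If N_k denotes the number of depth-≤k ground terms, the 3 constants give N_0 = 3, and each function symbol of arity r contributes N_{k-1}^r new terms at level k: N_k = 3 + N_{k-1}^2.
N_0 = 3
N_1 = 3 + 3^2 = 12
N_2 = 3 + 12^2 = 147

147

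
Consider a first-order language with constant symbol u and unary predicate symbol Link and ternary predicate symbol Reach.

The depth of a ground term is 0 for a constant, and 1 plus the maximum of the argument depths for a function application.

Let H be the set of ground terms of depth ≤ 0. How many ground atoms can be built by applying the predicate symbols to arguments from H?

2

First count ground terms of depth ≤ 0.
With no function symbols every ground term is a constant, so there is exactly 1 ground term at every depth bound.
N_0 = 1
Explicitly: u.
So |H| = 1.
Each predicate of arity r yields |H|^r ground atoms (one per choice of an r-tuple from H):
  Link: 1;  Reach: 1^3 = 1
Total ground atoms: 1 + 1 = 2.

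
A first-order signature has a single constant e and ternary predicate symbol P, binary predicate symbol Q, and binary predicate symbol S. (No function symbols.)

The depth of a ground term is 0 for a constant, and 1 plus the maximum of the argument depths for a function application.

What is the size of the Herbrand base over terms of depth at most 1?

First count ground terms of depth ≤ 1.
With no function symbols every ground term is a constant, so there is exactly 1 ground term at every depth bound.
N_0 = 1
N_1 = 1
Explicitly: e.
So |H| = 1.
For each predicate symbol, the number of ground atoms is |H| raised to its arity; summing:
  P: 1^3 = 1;  Q: 1^2 = 1;  S: 1^2 = 1
Total ground atoms: 1 + 1 + 1 = 3.

3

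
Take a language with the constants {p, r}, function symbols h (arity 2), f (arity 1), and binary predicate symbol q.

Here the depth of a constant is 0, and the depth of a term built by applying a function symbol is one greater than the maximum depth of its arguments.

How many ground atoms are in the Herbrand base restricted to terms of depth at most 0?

4

First count ground terms of depth ≤ 0.
Count level by level. With function symbols h/2, f/1, the terms of depth ≤ k are the 2 constants together with each function applied to depth-≤(k−1) tuples, so N_k = 2 + N_{k-1}^2 + N_{k-1}.
N_0 = 2
Explicitly: p, r.
So |H| = 2.
Each predicate of arity r yields |H|^r ground atoms (one per choice of an r-tuple from H):
  q: 2^2 = 4
Total ground atoms: 4.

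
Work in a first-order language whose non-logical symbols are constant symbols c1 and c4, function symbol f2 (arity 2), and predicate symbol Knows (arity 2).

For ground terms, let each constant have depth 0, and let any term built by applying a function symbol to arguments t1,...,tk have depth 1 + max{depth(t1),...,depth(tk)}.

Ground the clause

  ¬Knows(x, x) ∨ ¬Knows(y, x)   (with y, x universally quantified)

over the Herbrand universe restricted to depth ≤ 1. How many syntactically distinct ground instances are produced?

Ground terms of depth ≤ 1:
  Let N_k count ground terms of depth at most k. Each non-constant term of depth ≤ k is some function symbol applied to depth-≤(k−1) arguments, giving N_k = 2 + N_{k-1}^2.
  N_0 = 2
  N_1 = 2 + 2^2 = 6
  Explicitly: c1, c4, f2(c1, c1), f2(c1, c4), f2(c4, c1), f2(c4, c4).
So there are 6 ground terms available for substitution.
The body mentions every one of the 2 quantified variables; since ground terms form a free algebra, no two substitutions collapse to the same formula.
Number of ground instances = 6^2 = 36.

36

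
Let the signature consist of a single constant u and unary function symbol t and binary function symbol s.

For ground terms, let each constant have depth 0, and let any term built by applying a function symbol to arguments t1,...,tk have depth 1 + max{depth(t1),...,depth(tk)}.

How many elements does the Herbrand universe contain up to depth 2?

Let N_k count ground terms of depth at most k. Each non-constant term of depth ≤ k is some function symbol applied to depth-≤(k−1) arguments, giving N_k = 1 + N_{k-1} + N_{k-1}^2.
N_0 = 1
N_1 = 1 + 1 + 1^2 = 3
N_2 = 1 + 3 + 3^2 = 13

13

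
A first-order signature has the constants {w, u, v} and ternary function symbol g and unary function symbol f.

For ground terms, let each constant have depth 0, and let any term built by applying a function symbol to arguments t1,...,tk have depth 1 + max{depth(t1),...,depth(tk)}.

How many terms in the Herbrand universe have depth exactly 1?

Let N_k count ground terms of depth at most k. Each non-constant term of depth ≤ k is some function symbol applied to depth-≤(k−1) arguments, giving N_k = 3 + N_{k-1}^3 + N_{k-1}.
N_0 = 3
N_1 = 3 + 3^3 + 3 = 33
Terms of depth exactly 1: N_1 − N_0 = 33 − 3 = 30.

30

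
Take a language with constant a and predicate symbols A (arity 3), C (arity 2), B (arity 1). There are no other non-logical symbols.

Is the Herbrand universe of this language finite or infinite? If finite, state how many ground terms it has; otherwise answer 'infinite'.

1

There are no function symbols, so the only ground term is the single constant.
The Herbrand universe is {a}, finite with 1 element.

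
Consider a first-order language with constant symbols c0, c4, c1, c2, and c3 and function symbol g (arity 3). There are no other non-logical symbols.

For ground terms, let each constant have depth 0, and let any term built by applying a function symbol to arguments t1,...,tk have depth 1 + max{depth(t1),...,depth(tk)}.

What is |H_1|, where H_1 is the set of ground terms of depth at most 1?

Write N_k for the number of ground terms of depth ≤ k. A term of depth ≤ k is either a constant or a function symbol applied to arguments of depth ≤ k−1, so N_k = 5 + N_{k-1}^3.
N_0 = 5
N_1 = 5 + 5^3 = 130

130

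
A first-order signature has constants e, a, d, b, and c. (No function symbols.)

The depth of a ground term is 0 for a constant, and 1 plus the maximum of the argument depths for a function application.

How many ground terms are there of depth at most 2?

5

With no function symbols every ground term is a constant, so there are exactly 5 ground terms at every depth bound.
N_0 = 5
N_1 = 5
N_2 = 5
Explicitly: e, a, d, b, c.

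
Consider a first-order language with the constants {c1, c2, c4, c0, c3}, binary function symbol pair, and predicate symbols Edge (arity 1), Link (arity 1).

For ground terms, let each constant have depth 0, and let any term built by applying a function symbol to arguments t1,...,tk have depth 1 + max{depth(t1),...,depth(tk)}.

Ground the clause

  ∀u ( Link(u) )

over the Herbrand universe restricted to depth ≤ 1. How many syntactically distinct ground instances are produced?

Ground terms of depth ≤ 1:
  Count level by level. With function symbols pair/2, the terms of depth ≤ k are the 5 constants together with each function applied to depth-≤(k−1) tuples, so N_k = 5 + N_{k-1}^2.
  N_0 = 5
  N_1 = 5 + 5^2 = 30
So there are 30 ground terms available for substitution.
The clause has 1 distinct variable (u), which appears in the body. In the free term algebra distinct substitutions yield syntactically distinct ground instances.
Number of ground instances = 30.

30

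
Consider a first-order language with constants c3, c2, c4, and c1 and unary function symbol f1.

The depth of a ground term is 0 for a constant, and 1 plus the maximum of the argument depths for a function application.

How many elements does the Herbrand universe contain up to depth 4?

20

Let N_k = |{terms of depth ≤ k}|. Then N_0 = 4 and N_k = 4 + N_{k-1} for k ≥ 1 (one summand per function symbol, arity giving the exponent).
N_0 = 4
N_1 = 4 + 4 = 8
N_2 = 4 + 8 = 12
N_3 = 4 + 12 = 16
N_4 = 4 + 16 = 20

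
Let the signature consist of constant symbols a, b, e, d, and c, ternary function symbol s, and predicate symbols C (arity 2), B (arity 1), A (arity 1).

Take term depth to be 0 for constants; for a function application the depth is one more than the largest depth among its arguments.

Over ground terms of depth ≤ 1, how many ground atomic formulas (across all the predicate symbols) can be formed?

First count ground terms of depth ≤ 1.
Count level by level. With function symbols s/3, the terms of depth ≤ k are the 5 constants together with each function applied to depth-≤(k−1) tuples, so N_k = 5 + N_{k-1}^3.
N_0 = 5
N_1 = 5 + 5^3 = 130
So |H| = 130.
A ground atom is a predicate applied to a tuple of terms from H, so the count is the sum over predicates of |H|^arity:
  C: 130^2 = 16900;  B: 130;  A: 130
Total ground atoms: 16900 + 130 + 130 = 17160.

17160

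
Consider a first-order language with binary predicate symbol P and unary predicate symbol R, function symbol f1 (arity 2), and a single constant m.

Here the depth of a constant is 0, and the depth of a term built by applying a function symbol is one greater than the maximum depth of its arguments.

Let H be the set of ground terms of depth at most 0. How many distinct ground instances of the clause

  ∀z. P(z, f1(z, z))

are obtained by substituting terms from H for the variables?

Ground terms of depth ≤ 0:
  If N_k denotes the number of depth-≤k ground terms, the 1 constant gives N_0 = 1, and each function symbol of arity r contributes N_{k-1}^r new terms at level k: N_k = 1 + N_{k-1}^2.
  N_0 = 1
So there is exactly 1 ground term available for substitution.
The body mentions the single quantified variable z; since ground terms form a free algebra, no two substitutions collapse to the same formula.
Number of ground instances = 1.

1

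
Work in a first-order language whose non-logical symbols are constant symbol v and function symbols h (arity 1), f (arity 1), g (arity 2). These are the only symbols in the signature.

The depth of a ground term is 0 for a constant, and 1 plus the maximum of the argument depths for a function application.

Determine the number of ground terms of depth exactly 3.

651

Count level by level. With function symbols h/1, f/1, g/2, the terms of depth ≤ k are the 1 constant together with each function applied to depth-≤(k−1) tuples, so N_k = 1 + N_{k-1} + N_{k-1} + N_{k-1}^2.
N_0 = 1
N_1 = 1 + 1 + 1 + 1^2 = 4
N_2 = 1 + 4 + 4 + 4^2 = 25
N_3 = 1 + 25 + 25 + 25^2 = 676
Terms of depth exactly 3: N_3 − N_2 = 676 − 25 = 651.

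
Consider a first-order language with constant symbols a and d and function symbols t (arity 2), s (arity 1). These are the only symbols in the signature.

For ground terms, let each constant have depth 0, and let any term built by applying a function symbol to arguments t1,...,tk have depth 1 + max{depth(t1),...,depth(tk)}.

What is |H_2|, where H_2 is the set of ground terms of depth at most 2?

Let N_k count ground terms of depth at most k. Each non-constant term of depth ≤ k is some function symbol applied to depth-≤(k−1) arguments, giving N_k = 2 + N_{k-1}^2 + N_{k-1}.
N_0 = 2
N_1 = 2 + 2^2 + 2 = 8
N_2 = 2 + 8^2 + 8 = 74

74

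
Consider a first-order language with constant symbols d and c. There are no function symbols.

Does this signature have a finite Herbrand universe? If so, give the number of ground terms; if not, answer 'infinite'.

There are no function symbols, so every ground term is one of the 2 constants.
The Herbrand universe is {d, c}, which is finite with 2 elements.

2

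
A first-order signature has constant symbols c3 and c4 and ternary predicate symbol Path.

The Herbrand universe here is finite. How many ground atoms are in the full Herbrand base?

With no function symbols, the Herbrand universe is just the 2 constants.
Ground atoms per predicate: Path: 2^3 = 8.
Herbrand base size = 8 = 8.

8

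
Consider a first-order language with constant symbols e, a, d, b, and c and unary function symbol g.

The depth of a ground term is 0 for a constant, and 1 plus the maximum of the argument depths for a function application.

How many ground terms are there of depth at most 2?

Let N_k = |{terms of depth ≤ k}|. Then N_0 = 5 and N_k = 5 + N_{k-1} for k ≥ 1 (one summand per function symbol, arity giving the exponent).
N_0 = 5
N_1 = 5 + 5 = 10
N_2 = 5 + 10 = 15

15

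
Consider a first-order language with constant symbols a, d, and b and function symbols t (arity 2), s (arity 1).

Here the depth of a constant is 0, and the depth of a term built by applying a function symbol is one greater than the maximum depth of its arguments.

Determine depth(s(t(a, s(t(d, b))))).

depth(t(d, b)) = 1 + max(0, 0) = 1
depth(s(t(d, b))) = 1 + depth(t(d, b)) = 1 + 1 = 2
depth(t(a, s(t(d, b)))) = 1 + max(0, 2) = 3
depth(s(t(a, s(t(d, b))))) = 1 + depth(t(a, s(t(d, b)))) = 1 + 3 = 4

4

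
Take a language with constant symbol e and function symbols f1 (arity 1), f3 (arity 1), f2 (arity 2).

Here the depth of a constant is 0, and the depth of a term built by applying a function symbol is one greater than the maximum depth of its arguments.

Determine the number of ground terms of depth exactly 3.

Count level by level. With function symbols f1/1, f3/1, f2/2, the terms of depth ≤ k are the 1 constant together with each function applied to depth-≤(k−1) tuples, so N_k = 1 + N_{k-1} + N_{k-1} + N_{k-1}^2.
N_0 = 1
N_1 = 1 + 1 + 1 + 1^2 = 4
N_2 = 1 + 4 + 4 + 4^2 = 25
N_3 = 1 + 25 + 25 + 25^2 = 676
Terms of depth exactly 3: N_3 − N_2 = 676 − 25 = 651.

651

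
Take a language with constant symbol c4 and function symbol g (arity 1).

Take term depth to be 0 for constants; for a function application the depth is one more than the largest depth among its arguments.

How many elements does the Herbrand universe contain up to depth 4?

5

Let N_k = |{terms of depth ≤ k}|. Then N_0 = 1 and N_k = 1 + N_{k-1} for k ≥ 1 (one summand per function symbol, arity giving the exponent).
N_0 = 1
N_1 = 1 + 1 = 2
N_2 = 1 + 2 = 3
N_3 = 1 + 3 = 4
N_4 = 1 + 4 = 5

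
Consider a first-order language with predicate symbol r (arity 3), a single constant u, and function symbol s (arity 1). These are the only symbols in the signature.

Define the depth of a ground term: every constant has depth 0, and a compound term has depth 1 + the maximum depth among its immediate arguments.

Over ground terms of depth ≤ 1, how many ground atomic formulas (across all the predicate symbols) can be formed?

8

First count ground terms of depth ≤ 1.
Let N_k = |{terms of depth ≤ k}|. Then N_0 = 1 and N_k = 1 + N_{k-1} for k ≥ 1 (one summand per function symbol, arity giving the exponent).
N_0 = 1
N_1 = 1 + 1 = 2
So |H| = 2.
Ground atoms are formed by filling each argument slot of a predicate with a term from H, so an r-ary predicate gives |H|^r atoms:
  r: 2^3 = 8
Total ground atoms: 8.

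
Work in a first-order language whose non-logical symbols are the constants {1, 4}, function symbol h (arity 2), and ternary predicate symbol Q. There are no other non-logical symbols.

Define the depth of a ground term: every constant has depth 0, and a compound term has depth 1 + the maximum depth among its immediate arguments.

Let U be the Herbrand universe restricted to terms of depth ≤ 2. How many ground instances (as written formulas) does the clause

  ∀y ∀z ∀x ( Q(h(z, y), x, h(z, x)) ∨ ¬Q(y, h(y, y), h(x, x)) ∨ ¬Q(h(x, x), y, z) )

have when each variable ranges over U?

Ground terms of depth ≤ 2:
  Count level by level. With function symbols h/2, the terms of depth ≤ k are the 2 constants together with each function applied to depth-≤(k−1) tuples, so N_k = 2 + N_{k-1}^2.
  N_0 = 2
  N_1 = 2 + 2^2 = 6
  N_2 = 2 + 6^2 = 38
So there are 38 ground terms available for substitution.
Each of y, z, x ranges independently over the available ground terms, and distinct assignments produce distinct instances.
Number of ground instances = 38^3 = 54872.

54872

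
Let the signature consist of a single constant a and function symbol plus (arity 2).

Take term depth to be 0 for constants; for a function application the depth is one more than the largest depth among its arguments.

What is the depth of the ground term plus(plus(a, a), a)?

depth(plus(a, a)) = 1 + max(0, 0) = 1
depth(plus(plus(a, a), a)) = 1 + max(1, 0) = 2

2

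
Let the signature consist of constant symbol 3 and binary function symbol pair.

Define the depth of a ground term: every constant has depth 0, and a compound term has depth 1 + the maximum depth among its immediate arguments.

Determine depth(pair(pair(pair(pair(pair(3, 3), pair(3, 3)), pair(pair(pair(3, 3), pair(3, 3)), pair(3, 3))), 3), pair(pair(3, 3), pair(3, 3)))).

depth(pair(3, 3)) = 1 + max(0, 0) = 1
depth(pair(pair(3, 3), pair(3, 3))) = 1 + max(1, 1) = 2
depth(pair(pair(pair(3, 3), pair(3, 3)), pair(3, 3))) = 1 + max(2, 1) = 3
depth(pair(pair(pair(3, 3), pair(3, 3)), pair(pair(pair(3, 3), pair(3, 3)), pair(3, 3)))) = 1 + max(2, 3) = 4
depth(pair(pair(pair(pair(3, 3), pair(3, 3)), pair(pair(pair(3, 3), pair(3, 3)), pair(3, 3))), 3)) = 1 + max(4, 0) = 5
depth(pair(pair(pair(pair(pair(3, 3), pair(3, 3)), pair(pair(pair(3, 3), pair(3, 3)), pair(3, 3))), 3), pair(pair(3, 3), pair(3, 3)))) = 1 + max(5, 2) = 6

6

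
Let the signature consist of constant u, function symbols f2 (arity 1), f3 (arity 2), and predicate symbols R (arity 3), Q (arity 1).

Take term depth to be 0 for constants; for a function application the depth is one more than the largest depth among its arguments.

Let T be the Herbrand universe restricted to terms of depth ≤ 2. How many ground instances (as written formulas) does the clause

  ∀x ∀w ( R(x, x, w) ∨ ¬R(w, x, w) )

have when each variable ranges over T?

Ground terms of depth ≤ 2:
  Write N_k for the number of ground terms of depth ≤ k. A term of depth ≤ k is either a constant or a function symbol applied to arguments of depth ≤ k−1, so N_k = 1 + N_{k-1} + N_{k-1}^2.
  N_0 = 1
  N_1 = 1 + 1 + 1^2 = 3
  N_2 = 1 + 3 + 3^2 = 13
So there are 13 ground terms available for substitution.
There are 2 variables to instantiate (x, w), each occurring in at least one literal, so different choices give different ground instances.
Number of ground instances = 13^2 = 169.

169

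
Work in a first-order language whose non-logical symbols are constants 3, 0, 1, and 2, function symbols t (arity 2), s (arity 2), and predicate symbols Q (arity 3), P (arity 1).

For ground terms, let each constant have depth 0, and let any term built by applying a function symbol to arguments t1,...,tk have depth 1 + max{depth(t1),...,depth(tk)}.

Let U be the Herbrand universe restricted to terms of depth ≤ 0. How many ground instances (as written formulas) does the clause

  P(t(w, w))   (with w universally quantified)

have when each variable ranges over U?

4

Ground terms of depth ≤ 0:
  Let N_k count ground terms of depth at most k. Each non-constant term of depth ≤ k is some function symbol applied to depth-≤(k−1) arguments, giving N_k = 4 + N_{k-1}^2 + N_{k-1}^2.
  N_0 = 4
  Explicitly: 3, 0, 1, 2.
So there are 4 ground terms available for substitution.
The variable w ranges independently over the available ground terms, and distinct assignments produce distinct instances.
Number of ground instances = 4.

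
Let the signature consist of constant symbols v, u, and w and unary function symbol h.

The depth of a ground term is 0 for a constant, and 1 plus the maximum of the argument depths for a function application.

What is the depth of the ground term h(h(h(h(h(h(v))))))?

depth(h(v)) = 1 + depth(v) = 1 + 0 = 1
depth(h(h(v))) = 1 + depth(h(v)) = 1 + 1 = 2
depth(h(h(h(v)))) = 1 + depth(h(h(v))) = 1 + 2 = 3
depth(h(h(h(h(v))))) = 1 + depth(h(h(h(v)))) = 1 + 3 = 4
depth(h(h(h(h(h(v)))))) = 1 + depth(h(h(h(h(v))))) = 1 + 4 = 5
depth(h(h(h(h(h(h(v))))))) = 1 + depth(h(h(h(h(h(v)))))) = 1 + 5 = 6

6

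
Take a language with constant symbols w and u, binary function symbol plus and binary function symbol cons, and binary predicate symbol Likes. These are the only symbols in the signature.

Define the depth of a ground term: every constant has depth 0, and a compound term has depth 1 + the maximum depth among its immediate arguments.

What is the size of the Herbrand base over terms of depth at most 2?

First count ground terms of depth ≤ 2.
Let N_k = |{terms of depth ≤ k}|. Then N_0 = 2 and N_k = 2 + N_{k-1}^2 + N_{k-1}^2 for k ≥ 1 (one summand per function symbol, arity giving the exponent).
N_0 = 2
N_1 = 2 + 2^2 + 2^2 = 10
N_2 = 2 + 10^2 + 10^2 = 202
So |H| = 202.
Ground atoms are formed by filling each argument slot of a predicate with a term from H, so an r-ary predicate gives |H|^r atoms:
  Likes: 202^2 = 40804
Total ground atoms: 40804.

40804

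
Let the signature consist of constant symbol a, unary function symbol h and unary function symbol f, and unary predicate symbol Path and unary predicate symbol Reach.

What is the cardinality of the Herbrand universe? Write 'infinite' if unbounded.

The signature has at least one function symbol (h, arity 1) and at least one constant (a).
Iterating h gives infinitely many distinct ground terms: a, h(a), h(h(a)), ...
So the Herbrand universe is infinite.

infinite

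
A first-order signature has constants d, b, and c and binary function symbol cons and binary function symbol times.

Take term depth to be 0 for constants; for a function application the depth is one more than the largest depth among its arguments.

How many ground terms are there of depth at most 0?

3

Let N_k count ground terms of depth at most k. Each non-constant term of depth ≤ k is some function symbol applied to depth-≤(k−1) arguments, giving N_k = 3 + N_{k-1}^2 + N_{k-1}^2.
N_0 = 3
Explicitly: d, b, c.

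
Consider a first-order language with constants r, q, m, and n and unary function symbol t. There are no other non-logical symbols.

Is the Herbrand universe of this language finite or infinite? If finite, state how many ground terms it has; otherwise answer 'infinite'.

infinite

The signature has at least one function symbol (t, arity 1) and at least one constant (r).
Iterating t gives infinitely many distinct ground terms: r, t(r), t(t(r)), ...
So the Herbrand universe is infinite.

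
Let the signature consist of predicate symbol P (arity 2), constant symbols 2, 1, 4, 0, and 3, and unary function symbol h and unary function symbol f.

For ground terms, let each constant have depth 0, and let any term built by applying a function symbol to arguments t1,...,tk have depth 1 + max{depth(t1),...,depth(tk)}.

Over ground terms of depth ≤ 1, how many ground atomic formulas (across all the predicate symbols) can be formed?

225

First count ground terms of depth ≤ 1.
Let N_k = |{terms of depth ≤ k}|. Then N_0 = 5 and N_k = 5 + N_{k-1} + N_{k-1} for k ≥ 1 (one summand per function symbol, arity giving the exponent).
N_0 = 5
N_1 = 5 + 5 + 5 = 15
So |H| = 15.
For each predicate symbol, the number of ground atoms is |H| raised to its arity; summing:
  P: 15^2 = 225
Total ground atoms: 225.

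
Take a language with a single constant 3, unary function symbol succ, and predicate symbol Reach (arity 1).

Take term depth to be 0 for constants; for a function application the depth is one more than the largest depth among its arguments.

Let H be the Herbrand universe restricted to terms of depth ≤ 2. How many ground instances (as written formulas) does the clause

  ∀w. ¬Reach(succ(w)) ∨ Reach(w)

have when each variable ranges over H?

Ground terms of depth ≤ 2:
  Let N_k count ground terms of depth at most k. Each non-constant term of depth ≤ k is some function symbol applied to depth-≤(k−1) arguments, giving N_k = 1 + N_{k-1}.
  N_0 = 1
  N_1 = 1 + 1 = 2
  N_2 = 1 + 2 = 3
So there are 3 ground terms available for substitution.
The clause has 1 distinct variable (w), which appears in the body. In the free term algebra distinct substitutions yield syntactically distinct ground instances.
Number of ground instances = 3.

3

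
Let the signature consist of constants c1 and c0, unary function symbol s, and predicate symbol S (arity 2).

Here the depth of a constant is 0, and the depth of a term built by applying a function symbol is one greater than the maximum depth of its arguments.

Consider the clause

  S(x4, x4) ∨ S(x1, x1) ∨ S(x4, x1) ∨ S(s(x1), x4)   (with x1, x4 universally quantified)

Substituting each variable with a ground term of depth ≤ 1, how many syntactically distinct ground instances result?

Ground terms of depth ≤ 1:
  Let N_k = |{terms of depth ≤ k}|. Then N_0 = 2 and N_k = 2 + N_{k-1} for k ≥ 1 (one summand per function symbol, arity giving the exponent).
  N_0 = 2
  N_1 = 2 + 2 = 4
So there are 4 ground terms available for substitution.
Each of x1, x4 ranges independently over the available ground terms, and distinct assignments produce distinct instances.
Number of ground instances = 4^2 = 16.

16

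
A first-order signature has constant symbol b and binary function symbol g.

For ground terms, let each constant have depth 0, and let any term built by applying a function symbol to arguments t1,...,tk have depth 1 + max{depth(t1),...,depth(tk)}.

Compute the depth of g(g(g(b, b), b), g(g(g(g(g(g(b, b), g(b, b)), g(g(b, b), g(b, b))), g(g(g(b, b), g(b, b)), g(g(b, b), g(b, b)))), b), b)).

depth(g(b, b)) = 1 + max(0, 0) = 1
depth(g(g(b, b), b)) = 1 + max(1, 0) = 2
depth(g(g(b, b), g(b, b))) = 1 + max(1, 1) = 2
depth(g(g(g(b, b), g(b, b)), g(g(b, b), g(b, b)))) = 1 + max(2, 2) = 3
depth(g(g(g(g(b, b), g(b, b)), g(g(b, b), g(b, b))), g(g(g(b, b), g(b, b)), g(g(b, b), g(b, b))))) = 1 + max(3, 3) = 4
depth(g(g(g(g(g(b, b), g(b, b)), g(g(b, b), g(b, b))), g(g(g(b, b), g(b, b)), g(g(b, b), g(b, b)))), b)) = 1 + max(4, 0) = 5
depth(g(g(g(g(g(g(b, b), g(b, b)), g(g(b, b), g(b, b))), g(g(g(b, b), g(b, b)), g(g(b, b), g(b, b)))), b), b)) = 1 + max(5, 0) = 6
depth(g(g(g(b, b), b), g(g(g(g(g(g(b, b), g(b, b)), g(g(b, b), g(b, b))), g(g(g(b, b), g(b, b)), g(g(b, b), g(b, b)))), b), b))) = 1 + max(2, 6) = 7

7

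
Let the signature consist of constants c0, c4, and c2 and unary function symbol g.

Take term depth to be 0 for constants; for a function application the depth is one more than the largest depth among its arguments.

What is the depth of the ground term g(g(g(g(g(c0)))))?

5

depth(g(c0)) = 1 + depth(c0) = 1 + 0 = 1
depth(g(g(c0))) = 1 + depth(g(c0)) = 1 + 1 = 2
depth(g(g(g(c0)))) = 1 + depth(g(g(c0))) = 1 + 2 = 3
depth(g(g(g(g(c0))))) = 1 + depth(g(g(g(c0)))) = 1 + 3 = 4
depth(g(g(g(g(g(c0)))))) = 1 + depth(g(g(g(g(c0))))) = 1 + 4 = 5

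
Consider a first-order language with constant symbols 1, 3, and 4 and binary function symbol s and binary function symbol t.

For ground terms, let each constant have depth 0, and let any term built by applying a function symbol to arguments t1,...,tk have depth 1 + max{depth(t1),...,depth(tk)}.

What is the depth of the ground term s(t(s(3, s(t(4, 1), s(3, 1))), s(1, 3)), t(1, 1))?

depth(t(4, 1)) = 1 + max(0, 0) = 1
depth(s(3, 1)) = 1 + max(0, 0) = 1
depth(s(t(4, 1), s(3, 1))) = 1 + max(1, 1) = 2
depth(s(3, s(t(4, 1), s(3, 1)))) = 1 + max(0, 2) = 3
depth(s(1, 3)) = 1 + max(0, 0) = 1
depth(t(s(3, s(t(4, 1), s(3, 1))), s(1, 3))) = 1 + max(3, 1) = 4
depth(t(1, 1)) = 1 + max(0, 0) = 1
depth(s(t(s(3, s(t(4, 1), s(3, 1))), s(1, 3)), t(1, 1))) = 1 + max(4, 1) = 5

5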